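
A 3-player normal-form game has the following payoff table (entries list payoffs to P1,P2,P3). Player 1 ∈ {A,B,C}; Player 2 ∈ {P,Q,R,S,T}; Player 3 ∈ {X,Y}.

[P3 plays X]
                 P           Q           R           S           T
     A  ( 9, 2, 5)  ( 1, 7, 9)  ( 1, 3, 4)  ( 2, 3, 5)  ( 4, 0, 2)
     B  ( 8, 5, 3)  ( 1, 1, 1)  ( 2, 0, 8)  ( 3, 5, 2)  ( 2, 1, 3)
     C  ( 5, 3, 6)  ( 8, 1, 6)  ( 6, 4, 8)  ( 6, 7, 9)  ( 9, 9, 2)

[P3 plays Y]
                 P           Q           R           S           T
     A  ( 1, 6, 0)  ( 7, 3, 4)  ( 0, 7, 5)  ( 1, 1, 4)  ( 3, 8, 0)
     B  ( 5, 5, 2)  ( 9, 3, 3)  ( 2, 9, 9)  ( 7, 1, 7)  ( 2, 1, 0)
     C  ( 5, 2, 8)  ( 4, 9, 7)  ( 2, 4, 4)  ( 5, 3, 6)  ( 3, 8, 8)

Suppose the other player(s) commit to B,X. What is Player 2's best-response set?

u_2(P vs B,X) = 5
u_2(Q vs B,X) = 1
u_2(R vs B,X) = 0
u_2(S vs B,X) = 5
u_2(T vs B,X) = 1
max payoff 5 at {P,S}

BR_2 = {P,S}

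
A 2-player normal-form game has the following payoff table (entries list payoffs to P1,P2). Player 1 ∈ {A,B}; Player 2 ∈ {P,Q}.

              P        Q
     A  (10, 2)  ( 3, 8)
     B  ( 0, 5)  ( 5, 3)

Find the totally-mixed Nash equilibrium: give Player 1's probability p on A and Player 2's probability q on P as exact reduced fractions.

P1 mixes 1/4 on A; P2 mixes 1/6 on P

P1 indiff ⇒ q·10+(1-q)·3 = q·0+(1-q)·5 ⇒ q(10) = (1-q)(2) ⇒ q = 1/6
P2 indiff ⇒ p·2+(1-p)·5 = p·8+(1-p)·3 ⇒ p(-6) = (1-p)(-2) ⇒ p = 1/4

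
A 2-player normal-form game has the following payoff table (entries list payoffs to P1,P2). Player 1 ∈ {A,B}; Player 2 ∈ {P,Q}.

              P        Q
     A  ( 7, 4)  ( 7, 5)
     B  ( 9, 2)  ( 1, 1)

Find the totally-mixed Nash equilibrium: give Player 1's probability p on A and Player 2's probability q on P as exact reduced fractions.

p=1/2, q=3/4

P1 indiff ⇒ q·7+(1-q)·7 = q·9+(1-q)·1 ⇒ q(-2) = (1-q)(-6) ⇒ q = 3/4
P2 indiff ⇒ p·4+(1-p)·2 = p·5+(1-p)·1 ⇒ p(-1) = (1-p)(-1) ⇒ p = 1/2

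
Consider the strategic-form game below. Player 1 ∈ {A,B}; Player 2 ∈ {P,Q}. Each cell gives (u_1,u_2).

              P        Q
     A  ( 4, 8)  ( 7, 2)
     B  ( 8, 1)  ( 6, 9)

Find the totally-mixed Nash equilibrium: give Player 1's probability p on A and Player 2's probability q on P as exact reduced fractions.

P1 indiff ⇒ q·4+(1-q)·7 = q·8+(1-q)·6 ⇒ q(-4) = (1-q)(-1) ⇒ q = 1/5
P2 indiff ⇒ p·8+(1-p)·1 = p·2+(1-p)·9 ⇒ p(6) = (1-p)(8) ⇒ p = 4/7

p=4/7, q=1/5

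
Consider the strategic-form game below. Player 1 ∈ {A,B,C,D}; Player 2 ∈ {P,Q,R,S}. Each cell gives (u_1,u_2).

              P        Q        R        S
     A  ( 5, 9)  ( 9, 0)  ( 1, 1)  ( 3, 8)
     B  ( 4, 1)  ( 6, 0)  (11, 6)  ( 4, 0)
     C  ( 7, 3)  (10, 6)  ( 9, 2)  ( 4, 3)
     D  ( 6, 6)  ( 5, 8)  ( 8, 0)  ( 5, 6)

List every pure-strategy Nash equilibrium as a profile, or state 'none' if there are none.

PSNE = {(B,R), (C,Q)}

(A,P): not NE [P1→C gives 7>5]
(A,Q): not NE [P1→C gives 10>9; P2→P gives 9>0]
(A,R): not NE [P1→B gives 11>1; P2→P gives 9>1]
(A,S): not NE [P1→D gives 5>3; P2→P gives 9>8]
(B,P): not NE [P1→C gives 7>4; P2→R gives 6>1]
(B,Q): not NE [P1→C gives 10>6; P2→R gives 6>0]
(B,R): NE
(B,S): not NE [P1→D gives 5>4; P2→R gives 6>0]
(C,P): not NE [P2→Q gives 6>3]
(C,Q): NE
(C,R): not NE [P1→B gives 11>9; P2→Q gives 6>2]
(C,S): not NE [P1→D gives 5>4; P2→Q gives 6>3]
(D,P): not NE [P1→C gives 7>6; P2→Q gives 8>6]
(D,Q): not NE [P1→C gives 10>5]
(D,R): not NE [P1→B gives 11>8; P2→Q gives 8>0]
(D,S): not NE [P2→Q gives 8>6]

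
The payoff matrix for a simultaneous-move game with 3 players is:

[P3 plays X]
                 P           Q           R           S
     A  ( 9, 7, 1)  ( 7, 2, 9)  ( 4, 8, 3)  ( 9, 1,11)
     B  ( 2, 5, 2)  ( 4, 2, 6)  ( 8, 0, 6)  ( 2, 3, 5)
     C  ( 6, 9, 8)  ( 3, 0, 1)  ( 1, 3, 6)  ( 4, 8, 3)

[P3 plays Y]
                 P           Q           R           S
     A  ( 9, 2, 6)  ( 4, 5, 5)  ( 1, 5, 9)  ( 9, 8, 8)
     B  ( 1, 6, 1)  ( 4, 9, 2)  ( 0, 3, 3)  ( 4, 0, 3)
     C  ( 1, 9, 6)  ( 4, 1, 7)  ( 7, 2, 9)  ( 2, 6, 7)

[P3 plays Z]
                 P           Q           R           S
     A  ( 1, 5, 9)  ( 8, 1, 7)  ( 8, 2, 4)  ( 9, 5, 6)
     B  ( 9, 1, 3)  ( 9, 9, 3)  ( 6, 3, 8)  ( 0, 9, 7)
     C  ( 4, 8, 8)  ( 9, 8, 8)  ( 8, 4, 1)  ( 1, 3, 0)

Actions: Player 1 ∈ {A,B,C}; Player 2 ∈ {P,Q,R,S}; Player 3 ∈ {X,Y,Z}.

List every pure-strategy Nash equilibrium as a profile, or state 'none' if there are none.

NE set: (C,Q,Z)

(A,P,X): not NE [P2→R gives 8>7; P3→Z gives 9>1]
(A,P,Y): not NE [P2→S gives 8>2; P3→Z gives 9>6]
(A,P,Z): not NE [P1→B gives 9>1]
(A,Q,X): not NE [P2→R gives 8>2]
(A,Q,Y): not NE [P2→S gives 8>5; P3→X gives 9>5]
(A,Q,Z): not NE [P1→C gives 9>8; P2→S gives 5>1; P3→X gives 9>7]
(A,R,X): not NE [P1→B gives 8>4; P3→Y gives 9>3]
(A,R,Y): not NE [P1→C gives 7>1; P2→S gives 8>5]
(A,R,Z): not NE [P2→S gives 5>2; P3→Y gives 9>4]
(A,S,X): not NE [P2→R gives 8>1]
(A,S,Y): not NE [P3→X gives 11>8]
(A,S,Z): not NE [P3→X gives 11>6]
(B,P,X): not NE [P1→A gives 9>2; P3→Z gives 3>2]
(B,P,Y): not NE [P1→A gives 9>1; P2→Q gives 9>6; P3→Z gives 3>1]
(B,P,Z): not NE [P2→S gives 9>1]
(B,Q,X): not NE [P1→A gives 7>4; P2→P gives 5>2]
(B,Q,Y): not NE [P3→X gives 6>2]
(B,Q,Z): not NE [P3→X gives 6>3]
(B,R,X): not NE [P2→P gives 5>0; P3→Z gives 8>6]
(B,R,Y): not NE [P1→C gives 7>0; P2→Q gives 9>3; P3→Z gives 8>3]
(B,R,Z): not NE [P1→C gives 8>6; P2→S gives 9>3]
(B,S,X): not NE [P1→A gives 9>2; P2→P gives 5>3; P3→Z gives 7>5]
(B,S,Y): not NE [P1→A gives 9>4; P2→Q gives 9>0; P3→Z gives 7>3]
(B,S,Z): not NE [P1→A gives 9>0]
(C,P,X): not NE [P1→A gives 9>6]
(C,P,Y): not NE [P1→A gives 9>1; P3→Z gives 8>6]
(C,P,Z): not NE [P1→B gives 9>4]
(C,Q,X): not NE [P1→A gives 7>3; P2→P gives 9>0; P3→Z gives 8>1]
(C,Q,Y): not NE [P2→P gives 9>1; P3→Z gives 8>7]
(C,Q,Z): NE
(C,R,X): not NE [P1→B gives 8>1; P2→P gives 9>3; P3→Y gives 9>6]
(C,R,Y): not NE [P2→P gives 9>2]
(C,R,Z): not NE [P2→Q gives 8>4; P3→Y gives 9>1]
(C,S,X): not NE [P1→A gives 9>4; P2→P gives 9>8; P3→Y gives 7>3]
(C,S,Y): not NE [P1→A gives 9>2; P2→P gives 9>6]
(C,S,Z): not NE [P1→A gives 9>1; P2→Q gives 8>3; P3→Y gives 7>0]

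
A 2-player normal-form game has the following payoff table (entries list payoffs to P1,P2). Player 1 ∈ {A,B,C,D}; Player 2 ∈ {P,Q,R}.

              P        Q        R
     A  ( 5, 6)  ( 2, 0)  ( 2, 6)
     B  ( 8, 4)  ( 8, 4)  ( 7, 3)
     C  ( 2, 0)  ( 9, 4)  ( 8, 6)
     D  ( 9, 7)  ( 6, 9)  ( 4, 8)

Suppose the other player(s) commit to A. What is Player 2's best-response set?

u_2(P vs A) = 6
u_2(Q vs A) = 0
u_2(R vs A) = 6
max payoff 6 at {P,R}

BR_2 = {P,R}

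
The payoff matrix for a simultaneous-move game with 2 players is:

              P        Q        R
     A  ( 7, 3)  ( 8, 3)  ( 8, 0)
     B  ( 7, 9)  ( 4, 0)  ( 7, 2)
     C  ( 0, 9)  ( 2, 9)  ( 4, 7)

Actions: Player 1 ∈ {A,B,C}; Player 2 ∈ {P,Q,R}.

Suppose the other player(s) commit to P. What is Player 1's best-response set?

u_1(A vs P) = 7
u_1(B vs P) = 7
u_1(C vs P) = 0
max payoff 7 at {A,B}

BR_1 = {A,B}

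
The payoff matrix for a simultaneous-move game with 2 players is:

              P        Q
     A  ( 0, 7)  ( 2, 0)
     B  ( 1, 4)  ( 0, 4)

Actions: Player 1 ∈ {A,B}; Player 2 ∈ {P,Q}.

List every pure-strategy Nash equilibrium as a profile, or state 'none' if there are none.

(A,P): not NE [P1→B gives 1>0]
(A,Q): not NE [P2→P gives 7>0]
(B,P): NE
(B,Q): not NE [P1→A gives 2>0]

NE set: (B,P)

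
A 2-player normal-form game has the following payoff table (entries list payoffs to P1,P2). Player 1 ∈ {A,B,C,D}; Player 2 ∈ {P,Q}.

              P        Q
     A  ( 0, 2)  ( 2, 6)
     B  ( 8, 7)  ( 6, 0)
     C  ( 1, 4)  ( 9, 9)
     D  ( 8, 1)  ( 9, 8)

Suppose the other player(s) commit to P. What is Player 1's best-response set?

u_1(A vs P) = 0
u_1(B vs P) = 8
u_1(C vs P) = 1
u_1(D vs P) = 8
max payoff 8 at {B,D}

argmax u_1 = {B,D}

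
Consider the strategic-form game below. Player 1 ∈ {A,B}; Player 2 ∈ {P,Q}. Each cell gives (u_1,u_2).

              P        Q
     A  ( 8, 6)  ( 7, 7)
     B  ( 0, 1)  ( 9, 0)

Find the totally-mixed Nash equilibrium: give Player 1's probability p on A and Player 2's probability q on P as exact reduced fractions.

P1 indiff ⇒ q·8+(1-q)·7 = q·0+(1-q)·9 ⇒ q(8) = (1-q)(2) ⇒ q = 1/5
P2 indiff ⇒ p·6+(1-p)·1 = p·7+(1-p)·0 ⇒ p(-1) = (1-p)(-1) ⇒ p = 1/2

P1 mixes 1/2 on A; P2 mixes 1/5 on P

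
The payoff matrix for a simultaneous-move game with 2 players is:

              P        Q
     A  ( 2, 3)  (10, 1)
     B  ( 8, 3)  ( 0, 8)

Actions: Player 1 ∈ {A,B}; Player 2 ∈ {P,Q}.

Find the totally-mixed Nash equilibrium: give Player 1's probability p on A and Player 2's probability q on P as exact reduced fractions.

P1 indiff ⇒ q·2+(1-q)·10 = q·8+(1-q)·0 ⇒ q(-6) = (1-q)(-10) ⇒ q = 5/8
P2 indiff ⇒ p·3+(1-p)·3 = p·1+(1-p)·8 ⇒ p(2) = (1-p)(5) ⇒ p = 5/7

(p,q) = (5/7, 5/8)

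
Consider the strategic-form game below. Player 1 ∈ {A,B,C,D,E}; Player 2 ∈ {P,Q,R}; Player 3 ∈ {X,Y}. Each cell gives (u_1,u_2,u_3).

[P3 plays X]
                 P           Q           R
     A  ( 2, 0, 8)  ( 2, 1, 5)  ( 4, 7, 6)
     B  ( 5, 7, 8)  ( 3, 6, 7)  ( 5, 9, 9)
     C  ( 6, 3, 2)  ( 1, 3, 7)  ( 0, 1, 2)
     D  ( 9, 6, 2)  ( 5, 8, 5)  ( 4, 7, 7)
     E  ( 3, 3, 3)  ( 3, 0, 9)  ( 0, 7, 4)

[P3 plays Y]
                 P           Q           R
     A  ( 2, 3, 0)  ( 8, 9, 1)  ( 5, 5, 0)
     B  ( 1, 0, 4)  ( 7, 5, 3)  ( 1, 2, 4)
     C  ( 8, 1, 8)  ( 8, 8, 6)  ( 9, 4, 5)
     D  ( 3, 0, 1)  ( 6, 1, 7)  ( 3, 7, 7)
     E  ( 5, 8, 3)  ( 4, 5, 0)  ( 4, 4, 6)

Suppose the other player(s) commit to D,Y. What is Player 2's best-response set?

argmax u_2 = {R}

u_2(P vs D,Y) = 0
u_2(Q vs D,Y) = 1
u_2(R vs D,Y) = 7
max payoff 7 at {R}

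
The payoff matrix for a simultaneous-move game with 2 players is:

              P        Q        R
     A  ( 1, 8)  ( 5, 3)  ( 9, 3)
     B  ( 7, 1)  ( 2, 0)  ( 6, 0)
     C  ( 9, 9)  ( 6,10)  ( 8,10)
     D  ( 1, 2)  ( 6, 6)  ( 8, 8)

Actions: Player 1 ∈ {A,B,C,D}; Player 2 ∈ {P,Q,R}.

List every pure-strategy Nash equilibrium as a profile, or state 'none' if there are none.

(A,P): not NE [P1→C gives 9>1]
(A,Q): not NE [P1→D gives 6>5; P2→P gives 8>3]
(A,R): not NE [P2→P gives 8>3]
(B,P): not NE [P1→C gives 9>7]
(B,Q): not NE [P1→D gives 6>2; P2→P gives 1>0]
(B,R): not NE [P1→A gives 9>6; P2→P gives 1>0]
(C,P): not NE [P2→R gives 10>9]
(C,Q): NE
(C,R): not NE [P1→A gives 9>8]
(D,P): not NE [P1→C gives 9>1; P2→R gives 8>2]
(D,Q): not NE [P2→R gives 8>6]
(D,R): not NE [P1→A gives 9>8]

PSNE = {(C,Q)}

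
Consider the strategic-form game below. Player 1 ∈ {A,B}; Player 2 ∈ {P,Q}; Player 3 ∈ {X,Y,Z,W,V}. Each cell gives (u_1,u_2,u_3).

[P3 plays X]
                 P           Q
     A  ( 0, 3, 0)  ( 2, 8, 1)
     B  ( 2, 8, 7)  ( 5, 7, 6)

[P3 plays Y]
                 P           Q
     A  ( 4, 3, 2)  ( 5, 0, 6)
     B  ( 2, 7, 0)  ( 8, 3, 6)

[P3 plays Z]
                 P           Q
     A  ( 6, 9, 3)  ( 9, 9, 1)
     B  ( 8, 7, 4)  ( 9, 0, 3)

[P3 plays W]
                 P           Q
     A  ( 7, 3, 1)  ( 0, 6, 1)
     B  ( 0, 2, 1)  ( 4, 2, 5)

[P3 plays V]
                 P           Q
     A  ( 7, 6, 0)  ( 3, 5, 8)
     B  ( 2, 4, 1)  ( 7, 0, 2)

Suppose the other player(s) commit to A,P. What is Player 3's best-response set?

P3 best: {Z}

u_3(X vs A,P) = 0
u_3(Y vs A,P) = 2
u_3(Z vs A,P) = 3
u_3(W vs A,P) = 1
u_3(V vs A,P) = 0
max payoff 3 at {Z}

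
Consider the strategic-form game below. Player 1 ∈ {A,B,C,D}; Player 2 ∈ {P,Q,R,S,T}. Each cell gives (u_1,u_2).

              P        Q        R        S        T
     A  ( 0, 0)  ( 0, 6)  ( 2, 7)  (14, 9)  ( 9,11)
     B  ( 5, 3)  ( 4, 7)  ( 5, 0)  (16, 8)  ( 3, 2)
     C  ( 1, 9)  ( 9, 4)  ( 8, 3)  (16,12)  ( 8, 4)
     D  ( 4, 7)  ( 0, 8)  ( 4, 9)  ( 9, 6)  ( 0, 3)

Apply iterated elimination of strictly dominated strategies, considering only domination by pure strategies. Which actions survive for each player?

Survivors P1:{A,B,C} P2:{S,T}

P1 drop D (B beats it: P:5>4 Q:4>0 R:5>4 S:16>9 T:3>0)
P2 drop P (S beats it: A:9>0 B:8>3 C:12>9)
P2 drop Q (S beats it: A:9>6 B:8>7 C:12>4)
P2 drop R (S beats it: A:9>7 B:8>0 C:12>3)
P1→{A,B,C} P2→{S,T}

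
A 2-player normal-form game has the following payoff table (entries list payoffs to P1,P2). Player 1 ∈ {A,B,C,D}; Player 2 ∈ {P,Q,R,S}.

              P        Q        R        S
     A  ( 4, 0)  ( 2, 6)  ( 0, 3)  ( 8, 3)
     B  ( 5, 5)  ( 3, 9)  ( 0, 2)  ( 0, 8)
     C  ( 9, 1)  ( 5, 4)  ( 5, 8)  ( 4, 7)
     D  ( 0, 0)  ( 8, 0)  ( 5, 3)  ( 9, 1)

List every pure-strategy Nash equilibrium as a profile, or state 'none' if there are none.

(A,P): not NE [P1→C gives 9>4; P2→Q gives 6>0]
(A,Q): not NE [P1→D gives 8>2]
(A,R): not NE [P1→D gives 5>0; P2→Q gives 6>3]
(A,S): not NE [P1→D gives 9>8; P2→Q gives 6>3]
(B,P): not NE [P1→C gives 9>5; P2→Q gives 9>5]
(B,Q): not NE [P1→D gives 8>3]
(B,R): not NE [P1→D gives 5>0; P2→Q gives 9>2]
(B,S): not NE [P1→D gives 9>0; P2→Q gives 9>8]
(C,P): not NE [P2→R gives 8>1]
(C,Q): not NE [P1→D gives 8>5; P2→R gives 8>4]
(C,R): NE
(C,S): not NE [P1→D gives 9>4; P2→R gives 8>7]
(D,P): not NE [P1→C gives 9>0; P2→R gives 3>0]
(D,Q): not NE [P2→R gives 3>0]
(D,R): NE
(D,S): not NE [P2→R gives 3>1]

Nash profiles: (C,R), (D,R)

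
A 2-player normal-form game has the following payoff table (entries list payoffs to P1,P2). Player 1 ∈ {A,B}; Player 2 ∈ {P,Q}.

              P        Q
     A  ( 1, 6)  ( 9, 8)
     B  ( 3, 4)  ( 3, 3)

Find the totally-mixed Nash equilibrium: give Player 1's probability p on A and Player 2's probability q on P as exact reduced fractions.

(p,q) = (1/3, 3/4)

P1 indiff ⇒ q·1+(1-q)·9 = q·3+(1-q)·3 ⇒ q(-2) = (1-q)(-6) ⇒ q = 3/4
P2 indiff ⇒ p·6+(1-p)·4 = p·8+(1-p)·3 ⇒ p(-2) = (1-p)(-1) ⇒ p = 1/3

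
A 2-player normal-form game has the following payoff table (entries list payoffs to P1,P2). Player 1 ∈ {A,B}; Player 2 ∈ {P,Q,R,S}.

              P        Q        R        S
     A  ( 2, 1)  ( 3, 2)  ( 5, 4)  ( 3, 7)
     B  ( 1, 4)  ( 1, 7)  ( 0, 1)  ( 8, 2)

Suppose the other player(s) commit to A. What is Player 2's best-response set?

u_2(P vs A) = 1
u_2(Q vs A) = 2
u_2(R vs A) = 4
u_2(S vs A) = 7
max payoff 7 at {S}

P2 best: {S}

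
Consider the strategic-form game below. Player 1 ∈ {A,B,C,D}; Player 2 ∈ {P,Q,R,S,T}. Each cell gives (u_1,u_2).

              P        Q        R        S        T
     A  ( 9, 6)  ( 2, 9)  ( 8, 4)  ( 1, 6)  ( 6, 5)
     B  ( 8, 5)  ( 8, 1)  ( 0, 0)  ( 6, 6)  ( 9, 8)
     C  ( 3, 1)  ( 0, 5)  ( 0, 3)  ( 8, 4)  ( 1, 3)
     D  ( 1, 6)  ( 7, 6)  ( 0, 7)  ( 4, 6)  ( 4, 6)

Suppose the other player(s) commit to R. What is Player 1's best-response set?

P1 best: {A}

u_1(A vs R) = 8
u_1(B vs R) = 0
u_1(C vs R) = 0
u_1(D vs R) = 0
max payoff 8 at {A}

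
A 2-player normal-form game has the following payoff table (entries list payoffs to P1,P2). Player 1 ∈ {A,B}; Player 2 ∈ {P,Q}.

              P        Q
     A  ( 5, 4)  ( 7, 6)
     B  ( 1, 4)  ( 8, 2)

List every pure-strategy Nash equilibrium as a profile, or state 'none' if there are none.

Equilibria: none

(A,P): not NE [P2→Q gives 6>4]
(A,Q): not NE [P1→B gives 8>7]
(B,P): not NE [P1→A gives 5>1]
(B,Q): not NE [P2→P gives 4>2]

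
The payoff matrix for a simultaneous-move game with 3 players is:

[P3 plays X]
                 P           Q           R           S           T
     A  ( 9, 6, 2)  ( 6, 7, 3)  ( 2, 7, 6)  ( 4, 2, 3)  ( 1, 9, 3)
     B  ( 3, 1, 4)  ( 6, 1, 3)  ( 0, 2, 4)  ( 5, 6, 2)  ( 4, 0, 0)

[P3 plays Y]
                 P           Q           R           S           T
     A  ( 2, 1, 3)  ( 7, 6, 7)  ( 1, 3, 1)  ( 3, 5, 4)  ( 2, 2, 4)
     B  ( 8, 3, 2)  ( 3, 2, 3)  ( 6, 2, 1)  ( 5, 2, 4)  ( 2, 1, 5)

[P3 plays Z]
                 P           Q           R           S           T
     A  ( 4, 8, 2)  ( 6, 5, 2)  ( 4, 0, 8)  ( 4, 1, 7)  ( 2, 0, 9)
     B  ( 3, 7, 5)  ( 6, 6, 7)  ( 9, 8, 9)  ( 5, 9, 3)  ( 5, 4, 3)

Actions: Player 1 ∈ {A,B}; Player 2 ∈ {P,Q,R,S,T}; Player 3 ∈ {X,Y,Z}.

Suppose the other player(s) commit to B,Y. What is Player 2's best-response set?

u_2(P vs B,Y) = 3
u_2(Q vs B,Y) = 2
u_2(R vs B,Y) = 2
u_2(S vs B,Y) = 2
u_2(T vs B,Y) = 1
max payoff 3 at {P}

argmax u_2 = {P}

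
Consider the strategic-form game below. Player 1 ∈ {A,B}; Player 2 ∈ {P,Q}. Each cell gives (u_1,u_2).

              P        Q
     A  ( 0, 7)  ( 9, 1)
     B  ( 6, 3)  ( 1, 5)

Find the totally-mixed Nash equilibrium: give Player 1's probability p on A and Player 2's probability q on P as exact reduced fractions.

P1 mixes 1/4 on A; P2 mixes 4/7 on P

P1 indiff ⇒ q·0+(1-q)·9 = q·6+(1-q)·1 ⇒ q(-6) = (1-q)(-8) ⇒ q = 4/7
P2 indiff ⇒ p·7+(1-p)·3 = p·1+(1-p)·5 ⇒ p(6) = (1-p)(2) ⇒ p = 1/4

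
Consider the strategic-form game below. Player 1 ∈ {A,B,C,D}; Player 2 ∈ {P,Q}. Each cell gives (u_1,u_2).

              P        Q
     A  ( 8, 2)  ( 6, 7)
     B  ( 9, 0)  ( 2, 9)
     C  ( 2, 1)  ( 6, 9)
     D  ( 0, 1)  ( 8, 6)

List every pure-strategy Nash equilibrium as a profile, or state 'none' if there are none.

Nash profiles: (D,Q)

(A,P): not NE [P1→B gives 9>8; P2→Q gives 7>2]
(A,Q): not NE [P1→D gives 8>6]
(B,P): not NE [P2→Q gives 9>0]
(B,Q): not NE [P1→D gives 8>2]
(C,P): not NE [P1→B gives 9>2; P2→Q gives 9>1]
(C,Q): not NE [P1→D gives 8>6]
(D,P): not NE [P1→B gives 9>0; P2→Q gives 6>1]
(D,Q): NE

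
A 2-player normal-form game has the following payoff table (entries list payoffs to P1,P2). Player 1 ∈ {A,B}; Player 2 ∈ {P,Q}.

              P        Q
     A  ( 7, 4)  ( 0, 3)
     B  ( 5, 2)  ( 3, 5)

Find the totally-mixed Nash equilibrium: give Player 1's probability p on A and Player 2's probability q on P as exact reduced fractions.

P1 indiff ⇒ q·7+(1-q)·0 = q·5+(1-q)·3 ⇒ q(2) = (1-q)(3) ⇒ q = 3/5
P2 indiff ⇒ p·4+(1-p)·2 = p·3+(1-p)·5 ⇒ p(1) = (1-p)(3) ⇒ p = 3/4

P1 mixes 3/4 on A; P2 mixes 3/5 on P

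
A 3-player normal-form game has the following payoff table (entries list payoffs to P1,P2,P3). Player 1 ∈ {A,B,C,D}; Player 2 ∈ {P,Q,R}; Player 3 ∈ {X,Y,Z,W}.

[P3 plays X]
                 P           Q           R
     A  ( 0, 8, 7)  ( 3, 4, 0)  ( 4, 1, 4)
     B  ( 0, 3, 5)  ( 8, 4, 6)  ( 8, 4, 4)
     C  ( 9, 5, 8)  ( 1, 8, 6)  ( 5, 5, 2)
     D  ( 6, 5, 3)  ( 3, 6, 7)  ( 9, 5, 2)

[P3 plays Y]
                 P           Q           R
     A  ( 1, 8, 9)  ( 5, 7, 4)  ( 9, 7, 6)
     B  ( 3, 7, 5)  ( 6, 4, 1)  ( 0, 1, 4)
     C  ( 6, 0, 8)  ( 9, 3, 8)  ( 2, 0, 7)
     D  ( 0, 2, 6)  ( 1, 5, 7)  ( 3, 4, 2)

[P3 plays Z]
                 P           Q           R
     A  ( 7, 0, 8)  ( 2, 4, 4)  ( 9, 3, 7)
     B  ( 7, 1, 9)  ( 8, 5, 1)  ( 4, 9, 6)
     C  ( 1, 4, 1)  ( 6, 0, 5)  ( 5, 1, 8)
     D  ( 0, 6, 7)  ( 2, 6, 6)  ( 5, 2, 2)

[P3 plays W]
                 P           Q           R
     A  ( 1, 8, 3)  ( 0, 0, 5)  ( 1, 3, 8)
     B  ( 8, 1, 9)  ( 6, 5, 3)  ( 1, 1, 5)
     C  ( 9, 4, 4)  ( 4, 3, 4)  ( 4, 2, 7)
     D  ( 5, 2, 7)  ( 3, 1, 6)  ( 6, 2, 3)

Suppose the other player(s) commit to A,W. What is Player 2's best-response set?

u_2(P vs A,W) = 8
u_2(Q vs A,W) = 0
u_2(R vs A,W) = 3
max payoff 8 at {P}

argmax u_2 = {P}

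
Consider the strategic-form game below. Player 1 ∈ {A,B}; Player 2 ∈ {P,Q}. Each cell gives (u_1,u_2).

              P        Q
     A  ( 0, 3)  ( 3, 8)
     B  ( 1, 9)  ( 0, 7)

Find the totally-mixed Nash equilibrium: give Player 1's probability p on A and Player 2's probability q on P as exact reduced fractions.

P1 indiff ⇒ q·0+(1-q)·3 = q·1+(1-q)·0 ⇒ q(-1) = (1-q)(-3) ⇒ q = 3/4
P2 indiff ⇒ p·3+(1-p)·9 = p·8+(1-p)·7 ⇒ p(-5) = (1-p)(-2) ⇒ p = 2/7

P1 mixes 2/7 on A; P2 mixes 3/4 on P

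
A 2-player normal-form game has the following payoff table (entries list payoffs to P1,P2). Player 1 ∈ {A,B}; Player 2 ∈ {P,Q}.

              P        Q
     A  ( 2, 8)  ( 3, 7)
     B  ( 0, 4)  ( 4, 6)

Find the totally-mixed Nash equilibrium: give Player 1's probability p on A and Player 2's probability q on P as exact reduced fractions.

P1 mixes 2/3 on A; P2 mixes 1/3 on P

P1 indiff ⇒ q·2+(1-q)·3 = q·0+(1-q)·4 ⇒ q(2) = (1-q)(1) ⇒ q = 1/3
P2 indiff ⇒ p·8+(1-p)·4 = p·7+(1-p)·6 ⇒ p(1) = (1-p)(2) ⇒ p = 2/3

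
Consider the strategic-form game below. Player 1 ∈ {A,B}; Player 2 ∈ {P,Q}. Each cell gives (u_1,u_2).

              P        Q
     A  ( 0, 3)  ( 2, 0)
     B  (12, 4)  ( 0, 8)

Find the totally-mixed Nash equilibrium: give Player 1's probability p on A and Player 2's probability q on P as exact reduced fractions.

(p,q) = (4/7, 1/7)

P1 indiff ⇒ q·0+(1-q)·2 = q·12+(1-q)·0 ⇒ q(-12) = (1-q)(-2) ⇒ q = 1/7
P2 indiff ⇒ p·3+(1-p)·4 = p·0+(1-p)·8 ⇒ p(3) = (1-p)(4) ⇒ p = 4/7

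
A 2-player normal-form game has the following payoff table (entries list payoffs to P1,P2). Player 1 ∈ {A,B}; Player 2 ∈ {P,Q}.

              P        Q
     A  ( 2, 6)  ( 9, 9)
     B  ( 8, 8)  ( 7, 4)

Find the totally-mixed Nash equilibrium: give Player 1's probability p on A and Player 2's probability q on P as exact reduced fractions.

P1 indiff ⇒ q·2+(1-q)·9 = q·8+(1-q)·7 ⇒ q(-6) = (1-q)(-2) ⇒ q = 1/4
P2 indiff ⇒ p·6+(1-p)·8 = p·9+(1-p)·4 ⇒ p(-3) = (1-p)(-4) ⇒ p = 4/7

P1 mixes 4/7 on A; P2 mixes 1/4 on P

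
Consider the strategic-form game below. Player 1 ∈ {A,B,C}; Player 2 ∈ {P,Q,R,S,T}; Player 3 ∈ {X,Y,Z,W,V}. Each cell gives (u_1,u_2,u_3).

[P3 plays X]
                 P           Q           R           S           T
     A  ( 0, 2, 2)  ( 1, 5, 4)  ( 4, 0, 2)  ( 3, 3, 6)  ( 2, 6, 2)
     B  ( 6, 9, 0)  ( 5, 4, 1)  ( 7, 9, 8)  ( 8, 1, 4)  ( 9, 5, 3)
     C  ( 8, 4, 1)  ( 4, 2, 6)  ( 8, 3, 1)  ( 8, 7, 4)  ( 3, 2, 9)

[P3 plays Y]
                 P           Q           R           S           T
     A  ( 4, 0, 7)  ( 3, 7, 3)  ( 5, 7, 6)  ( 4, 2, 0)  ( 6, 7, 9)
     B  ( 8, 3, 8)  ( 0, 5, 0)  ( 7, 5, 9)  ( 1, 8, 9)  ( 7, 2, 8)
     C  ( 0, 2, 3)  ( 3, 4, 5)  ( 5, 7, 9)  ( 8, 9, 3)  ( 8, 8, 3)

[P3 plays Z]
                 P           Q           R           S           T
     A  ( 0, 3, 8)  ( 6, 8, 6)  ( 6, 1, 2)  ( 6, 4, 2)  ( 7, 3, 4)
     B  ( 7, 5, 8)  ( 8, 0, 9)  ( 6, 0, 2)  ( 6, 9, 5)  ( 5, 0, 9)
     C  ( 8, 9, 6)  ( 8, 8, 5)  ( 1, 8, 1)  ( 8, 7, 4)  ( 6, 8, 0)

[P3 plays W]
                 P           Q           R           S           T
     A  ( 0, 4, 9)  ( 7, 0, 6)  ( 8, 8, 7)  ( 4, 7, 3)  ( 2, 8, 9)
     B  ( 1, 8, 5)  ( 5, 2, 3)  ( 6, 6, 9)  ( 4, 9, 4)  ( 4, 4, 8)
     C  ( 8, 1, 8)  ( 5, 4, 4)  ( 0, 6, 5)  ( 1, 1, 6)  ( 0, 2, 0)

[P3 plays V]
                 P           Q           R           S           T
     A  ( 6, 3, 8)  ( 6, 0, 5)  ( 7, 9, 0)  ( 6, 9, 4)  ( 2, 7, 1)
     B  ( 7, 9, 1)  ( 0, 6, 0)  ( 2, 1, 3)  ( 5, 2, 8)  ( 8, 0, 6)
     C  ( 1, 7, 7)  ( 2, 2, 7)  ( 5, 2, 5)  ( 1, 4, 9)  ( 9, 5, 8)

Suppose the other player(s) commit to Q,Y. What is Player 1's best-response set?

u_1(A vs Q,Y) = 3
u_1(B vs Q,Y) = 0
u_1(C vs Q,Y) = 3
max payoff 3 at {A,C}

argmax u_1 = {A,C}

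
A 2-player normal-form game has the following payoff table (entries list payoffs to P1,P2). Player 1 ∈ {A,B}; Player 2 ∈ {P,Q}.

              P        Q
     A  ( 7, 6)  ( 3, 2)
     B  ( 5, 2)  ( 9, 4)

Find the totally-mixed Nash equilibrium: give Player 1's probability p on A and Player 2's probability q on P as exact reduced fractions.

P1 mixes 1/3 on A; P2 mixes 3/4 on P

P1 indiff ⇒ q·7+(1-q)·3 = q·5+(1-q)·9 ⇒ q(2) = (1-q)(6) ⇒ q = 3/4
P2 indiff ⇒ p·6+(1-p)·2 = p·2+(1-p)·4 ⇒ p(4) = (1-p)(2) ⇒ p = 1/3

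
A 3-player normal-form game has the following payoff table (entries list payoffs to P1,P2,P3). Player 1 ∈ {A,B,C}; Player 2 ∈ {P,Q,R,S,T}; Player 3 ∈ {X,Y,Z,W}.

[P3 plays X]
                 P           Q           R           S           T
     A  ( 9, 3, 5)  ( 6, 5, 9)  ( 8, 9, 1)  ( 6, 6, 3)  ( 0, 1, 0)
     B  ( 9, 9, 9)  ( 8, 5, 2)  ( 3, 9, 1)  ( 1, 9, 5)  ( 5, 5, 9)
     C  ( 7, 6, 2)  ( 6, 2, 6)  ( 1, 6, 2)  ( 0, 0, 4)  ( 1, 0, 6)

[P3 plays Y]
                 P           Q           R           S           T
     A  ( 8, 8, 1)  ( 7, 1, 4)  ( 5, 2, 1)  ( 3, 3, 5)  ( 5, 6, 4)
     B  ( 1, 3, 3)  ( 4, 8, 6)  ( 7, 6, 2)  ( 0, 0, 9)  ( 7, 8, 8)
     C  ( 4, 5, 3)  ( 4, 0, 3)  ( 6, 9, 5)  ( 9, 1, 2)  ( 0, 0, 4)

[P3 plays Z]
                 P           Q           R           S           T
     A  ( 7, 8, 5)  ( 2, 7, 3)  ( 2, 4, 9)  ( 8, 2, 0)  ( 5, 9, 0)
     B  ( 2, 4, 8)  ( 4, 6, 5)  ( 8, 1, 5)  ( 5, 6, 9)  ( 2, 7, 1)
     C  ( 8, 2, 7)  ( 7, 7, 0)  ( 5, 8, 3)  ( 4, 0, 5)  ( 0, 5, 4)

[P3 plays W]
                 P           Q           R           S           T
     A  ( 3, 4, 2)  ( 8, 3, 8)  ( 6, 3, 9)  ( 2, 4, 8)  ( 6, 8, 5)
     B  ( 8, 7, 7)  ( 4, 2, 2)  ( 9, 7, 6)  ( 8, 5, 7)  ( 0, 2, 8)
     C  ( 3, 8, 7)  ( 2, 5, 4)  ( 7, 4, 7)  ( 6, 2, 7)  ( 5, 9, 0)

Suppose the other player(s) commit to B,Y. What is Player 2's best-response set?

P2 best: {Q,T}

u_2(P vs B,Y) = 3
u_2(Q vs B,Y) = 8
u_2(R vs B,Y) = 6
u_2(S vs B,Y) = 0
u_2(T vs B,Y) = 8
max payoff 8 at {Q,T}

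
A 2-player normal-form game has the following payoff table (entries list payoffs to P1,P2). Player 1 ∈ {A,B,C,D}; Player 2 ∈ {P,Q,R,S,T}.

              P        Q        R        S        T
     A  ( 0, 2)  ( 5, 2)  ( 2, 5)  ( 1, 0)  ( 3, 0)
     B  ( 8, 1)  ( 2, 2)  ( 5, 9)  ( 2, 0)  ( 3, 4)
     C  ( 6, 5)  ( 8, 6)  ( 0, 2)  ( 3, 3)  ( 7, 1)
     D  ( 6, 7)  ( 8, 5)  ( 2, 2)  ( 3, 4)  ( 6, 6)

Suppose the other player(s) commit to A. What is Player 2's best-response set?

u_2(P vs A) = 2
u_2(Q vs A) = 2
u_2(R vs A) = 5
u_2(S vs A) = 0
u_2(T vs A) = 0
max payoff 5 at {R}

P2 best: {R}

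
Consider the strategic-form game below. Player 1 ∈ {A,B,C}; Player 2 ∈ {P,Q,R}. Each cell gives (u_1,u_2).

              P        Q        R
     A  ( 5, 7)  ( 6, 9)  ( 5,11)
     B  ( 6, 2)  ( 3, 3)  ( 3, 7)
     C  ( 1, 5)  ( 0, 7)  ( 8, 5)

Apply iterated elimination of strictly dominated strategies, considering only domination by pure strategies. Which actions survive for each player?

P2 drop P (Q beats it: A:9>7 B:3>2 C:7>5)
P1 drop B (A beats it: Q:6>3 R:5>3)
P1→{A,C} P2→{Q,R}

Remaining: P1:{A,C} P2:{Q,R}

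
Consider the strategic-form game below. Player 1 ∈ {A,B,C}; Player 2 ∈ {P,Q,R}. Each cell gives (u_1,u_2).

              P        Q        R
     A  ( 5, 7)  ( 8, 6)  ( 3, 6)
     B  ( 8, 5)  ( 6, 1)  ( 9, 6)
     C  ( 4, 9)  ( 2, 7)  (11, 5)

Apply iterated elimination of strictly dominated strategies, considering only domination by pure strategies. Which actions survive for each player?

Remaining: P1:{B,C} P2:{P,R}

P2 drop Q (P beats it: A:7>6 B:5>1 C:9>7)
P1 drop A (B beats it: P:8>5 R:9>3)
P1→{B,C} P2→{P,R}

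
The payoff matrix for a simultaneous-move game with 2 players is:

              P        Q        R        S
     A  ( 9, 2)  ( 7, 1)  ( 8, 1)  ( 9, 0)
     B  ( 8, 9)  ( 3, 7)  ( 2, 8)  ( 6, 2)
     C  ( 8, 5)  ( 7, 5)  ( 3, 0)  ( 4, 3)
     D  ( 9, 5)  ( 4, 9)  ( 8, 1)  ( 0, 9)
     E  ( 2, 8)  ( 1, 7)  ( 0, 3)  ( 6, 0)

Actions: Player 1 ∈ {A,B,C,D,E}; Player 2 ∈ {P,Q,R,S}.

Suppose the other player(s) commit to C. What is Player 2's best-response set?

u_2(P vs C) = 5
u_2(Q vs C) = 5
u_2(R vs C) = 0
u_2(S vs C) = 3
max payoff 5 at {P,Q}

BR_2 = {P,Q}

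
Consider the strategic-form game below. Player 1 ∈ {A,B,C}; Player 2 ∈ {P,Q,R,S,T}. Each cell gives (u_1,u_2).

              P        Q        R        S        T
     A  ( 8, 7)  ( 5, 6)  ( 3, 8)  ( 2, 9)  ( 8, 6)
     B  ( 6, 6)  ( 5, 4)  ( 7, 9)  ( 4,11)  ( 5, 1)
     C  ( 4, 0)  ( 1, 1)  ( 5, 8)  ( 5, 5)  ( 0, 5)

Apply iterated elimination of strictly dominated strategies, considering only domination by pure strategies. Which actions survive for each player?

P2 drop P (R beats it: A:8>7 B:9>6 C:8>0)
P2 drop Q (R beats it: A:8>6 B:9>4 C:8>1)
P2 drop T (R beats it: A:8>6 B:9>1 C:8>5)
P1 drop A (B beats it: R:7>3 S:4>2)
P1→{B,C} P2→{R,S}

Remaining: P1:{B,C} P2:{R,S}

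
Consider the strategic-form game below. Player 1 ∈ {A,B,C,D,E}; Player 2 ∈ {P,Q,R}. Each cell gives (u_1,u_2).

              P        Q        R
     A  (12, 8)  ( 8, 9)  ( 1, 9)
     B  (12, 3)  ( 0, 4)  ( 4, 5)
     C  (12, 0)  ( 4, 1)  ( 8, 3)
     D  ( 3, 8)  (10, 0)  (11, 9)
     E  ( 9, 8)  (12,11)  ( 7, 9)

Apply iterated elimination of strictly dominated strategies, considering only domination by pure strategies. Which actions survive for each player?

P2 drop P (R beats it: A:9>8 B:5>3 C:3>0 D:9>8 E:9>8)
P1 drop A (D beats it: Q:10>8 R:11>1)
P1 drop B (C beats it: Q:4>0 R:8>4)
P1 drop C (D beats it: Q:10>4 R:11>8)
P1→{D,E} P2→{Q,R}

Remaining: P1:{D,E} P2:{Q,R}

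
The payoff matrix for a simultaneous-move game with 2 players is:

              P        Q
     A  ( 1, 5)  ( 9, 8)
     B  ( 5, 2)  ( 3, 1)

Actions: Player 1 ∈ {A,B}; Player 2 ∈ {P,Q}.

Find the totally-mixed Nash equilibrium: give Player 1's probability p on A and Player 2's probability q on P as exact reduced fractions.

P1 indiff ⇒ q·1+(1-q)·9 = q·5+(1-q)·3 ⇒ q(-4) = (1-q)(-6) ⇒ q = 3/5
P2 indiff ⇒ p·5+(1-p)·2 = p·8+(1-p)·1 ⇒ p(-3) = (1-p)(-1) ⇒ p = 1/4

p=1/4, q=3/5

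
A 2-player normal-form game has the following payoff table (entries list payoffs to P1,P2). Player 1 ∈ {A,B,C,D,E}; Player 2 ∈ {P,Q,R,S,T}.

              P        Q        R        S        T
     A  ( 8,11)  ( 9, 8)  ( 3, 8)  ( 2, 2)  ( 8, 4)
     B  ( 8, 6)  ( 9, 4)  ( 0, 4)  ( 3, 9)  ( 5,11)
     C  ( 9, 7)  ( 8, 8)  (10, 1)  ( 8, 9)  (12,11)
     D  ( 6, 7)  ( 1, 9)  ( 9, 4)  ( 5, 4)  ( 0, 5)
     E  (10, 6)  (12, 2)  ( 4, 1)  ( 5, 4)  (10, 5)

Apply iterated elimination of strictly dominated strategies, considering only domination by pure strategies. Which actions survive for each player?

IESDS → P1:{C,E} P2:{P,T}

P1 drop A (E beats it: P:10>8 Q:12>9 R:4>3 S:5>2 T:10>8)
P1 drop B (E beats it: P:10>8 Q:12>9 R:4>0 S:5>3 T:10>5)
P1 drop D (C beats it: P:9>6 Q:8>1 R:10>9 S:8>5 T:12>0)
P2 drop Q (S beats it: C:9>8 E:4>2)
P2 drop R (P beats it: C:7>1 E:6>1)
P2 drop S (T beats it: C:11>9 E:5>4)
P1→{C,E} P2→{P,T}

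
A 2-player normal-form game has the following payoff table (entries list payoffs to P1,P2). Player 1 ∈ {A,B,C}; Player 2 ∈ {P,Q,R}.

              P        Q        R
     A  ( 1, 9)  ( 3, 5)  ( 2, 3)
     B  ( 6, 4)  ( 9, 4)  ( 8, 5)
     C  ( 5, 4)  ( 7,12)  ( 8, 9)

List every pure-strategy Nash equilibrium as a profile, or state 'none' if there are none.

(A,P): not NE [P1→B gives 6>1]
(A,Q): not NE [P1→B gives 9>3; P2→P gives 9>5]
(A,R): not NE [P1→C gives 8>2; P2→P gives 9>3]
(B,P): not NE [P2→R gives 5>4]
(B,Q): not NE [P2→R gives 5>4]
(B,R): NE
(C,P): not NE [P1→B gives 6>5; P2→Q gives 12>4]
(C,Q): not NE [P1→B gives 9>7]
(C,R): not NE [P2→Q gives 12>9]

PSNE = {(B,R)}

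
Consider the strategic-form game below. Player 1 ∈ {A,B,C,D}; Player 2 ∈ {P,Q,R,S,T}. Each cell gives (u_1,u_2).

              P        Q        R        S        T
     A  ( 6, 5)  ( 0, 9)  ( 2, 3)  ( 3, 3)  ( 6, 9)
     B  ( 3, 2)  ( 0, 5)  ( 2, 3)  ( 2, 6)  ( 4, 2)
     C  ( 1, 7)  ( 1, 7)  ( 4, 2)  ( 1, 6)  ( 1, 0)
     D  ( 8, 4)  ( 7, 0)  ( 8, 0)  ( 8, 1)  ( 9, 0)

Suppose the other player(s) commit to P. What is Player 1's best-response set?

argmax u_1 = {D}

u_1(A vs P) = 6
u_1(B vs P) = 3
u_1(C vs P) = 1
u_1(D vs P) = 8
max payoff 8 at {D}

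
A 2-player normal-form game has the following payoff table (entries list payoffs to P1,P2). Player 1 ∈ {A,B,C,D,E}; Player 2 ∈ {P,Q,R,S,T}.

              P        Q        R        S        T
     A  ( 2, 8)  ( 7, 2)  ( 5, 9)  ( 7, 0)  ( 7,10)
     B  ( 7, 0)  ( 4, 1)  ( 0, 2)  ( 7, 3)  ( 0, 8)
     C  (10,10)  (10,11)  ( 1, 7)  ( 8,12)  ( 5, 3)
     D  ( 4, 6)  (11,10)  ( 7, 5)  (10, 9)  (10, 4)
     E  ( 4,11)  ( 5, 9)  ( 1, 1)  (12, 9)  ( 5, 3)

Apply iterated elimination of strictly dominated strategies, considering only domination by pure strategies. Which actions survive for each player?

IESDS → P1:{C,D,E} P2:{P,Q,S}

P1 drop A (D beats it: P:4>2 Q:11>7 R:7>5 S:10>7 T:10>7)
P1 drop B (C beats it: P:10>7 Q:10>4 R:1>0 S:8>7 T:5>0)
P2 drop R (P beats it: C:10>7 D:6>5 E:11>1)
P2 drop T (P beats it: C:10>3 D:6>4 E:11>3)
P1→{C,D,E} P2→{P,Q,S}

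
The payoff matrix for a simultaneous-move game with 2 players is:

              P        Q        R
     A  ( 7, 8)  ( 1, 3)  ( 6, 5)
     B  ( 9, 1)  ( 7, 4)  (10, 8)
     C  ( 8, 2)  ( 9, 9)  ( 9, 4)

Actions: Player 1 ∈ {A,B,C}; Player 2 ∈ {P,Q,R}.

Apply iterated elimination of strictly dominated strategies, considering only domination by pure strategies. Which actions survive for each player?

Remaining: P1:{B,C} P2:{Q,R}

P1 drop A (B beats it: P:9>7 Q:7>1 R:10>6)
P2 drop P (Q beats it: B:4>1 C:9>2)
P1→{B,C} P2→{Q,R}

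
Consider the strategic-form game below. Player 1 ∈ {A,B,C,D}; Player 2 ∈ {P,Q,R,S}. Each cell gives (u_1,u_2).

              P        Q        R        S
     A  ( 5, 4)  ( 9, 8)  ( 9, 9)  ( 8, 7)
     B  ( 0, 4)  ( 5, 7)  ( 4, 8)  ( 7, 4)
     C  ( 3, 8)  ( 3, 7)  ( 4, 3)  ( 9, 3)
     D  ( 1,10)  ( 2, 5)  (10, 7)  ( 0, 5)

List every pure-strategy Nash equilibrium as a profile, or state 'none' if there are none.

(A,P): not NE [P2→R gives 9>4]
(A,Q): not NE [P2→R gives 9>8]
(A,R): not NE [P1→D gives 10>9]
(A,S): not NE [P1→C gives 9>8; P2→R gives 9>7]
(B,P): not NE [P1→A gives 5>0; P2→R gives 8>4]
(B,Q): not NE [P1→A gives 9>5; P2→R gives 8>7]
(B,R): not NE [P1→D gives 10>4]
(B,S): not NE [P1→C gives 9>7; P2→R gives 8>4]
(C,P): not NE [P1→A gives 5>3]
(C,Q): not NE [P1→A gives 9>3; P2→P gives 8>7]
(C,R): not NE [P1→D gives 10>4; P2→P gives 8>3]
(C,S): not NE [P2→P gives 8>3]
(D,P): not NE [P1→A gives 5>1]
(D,Q): not NE [P1→A gives 9>2; P2→P gives 10>5]
(D,R): not NE [P2→P gives 10>7]
(D,S): not NE [P1→C gives 9>0; P2→P gives 10>5]

PSNE: ∅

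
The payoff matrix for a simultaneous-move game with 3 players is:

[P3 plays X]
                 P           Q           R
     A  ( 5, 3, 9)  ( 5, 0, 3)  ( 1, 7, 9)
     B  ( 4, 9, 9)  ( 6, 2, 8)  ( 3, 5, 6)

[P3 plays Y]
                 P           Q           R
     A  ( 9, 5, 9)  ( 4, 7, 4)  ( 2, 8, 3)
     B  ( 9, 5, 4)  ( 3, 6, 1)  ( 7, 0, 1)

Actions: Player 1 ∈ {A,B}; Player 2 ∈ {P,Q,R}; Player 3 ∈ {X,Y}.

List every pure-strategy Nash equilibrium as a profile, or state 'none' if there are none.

PSNE: ∅

(A,P,X): not NE [P2→R gives 7>3]
(A,P,Y): not NE [P2→R gives 8>5]
(A,Q,X): not NE [P1→B gives 6>5; P2→R gives 7>0; P3→Y gives 4>3]
(A,Q,Y): not NE [P2→R gives 8>7]
(A,R,X): not NE [P1→B gives 3>1]
(A,R,Y): not NE [P1→B gives 7>2; P3→X gives 9>3]
(B,P,X): not NE [P1→A gives 5>4]
(B,P,Y): not NE [P2→Q gives 6>5; P3→X gives 9>4]
(B,Q,X): not NE [P2→P gives 9>2]
(B,Q,Y): not NE [P1→A gives 4>3; P3→X gives 8>1]
(B,R,X): not NE [P2→P gives 9>5]
(B,R,Y): not NE [P2→Q gives 6>0; P3→X gives 6>1]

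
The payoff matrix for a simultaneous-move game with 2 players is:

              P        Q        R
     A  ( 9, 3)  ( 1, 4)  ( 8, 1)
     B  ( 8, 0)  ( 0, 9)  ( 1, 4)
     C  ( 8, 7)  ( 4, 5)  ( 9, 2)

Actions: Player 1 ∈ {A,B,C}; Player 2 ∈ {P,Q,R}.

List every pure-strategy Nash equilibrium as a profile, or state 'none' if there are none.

PSNE: ∅

(A,P): not NE [P2→Q gives 4>3]
(A,Q): not NE [P1→C gives 4>1]
(A,R): not NE [P1→C gives 9>8; P2→Q gives 4>1]
(B,P): not NE [P1→A gives 9>8; P2→Q gives 9>0]
(B,Q): not NE [P1→C gives 4>0]
(B,R): not NE [P1→C gives 9>1; P2→Q gives 9>4]
(C,P): not NE [P1→A gives 9>8]
(C,Q): not NE [P2→P gives 7>5]
(C,R): not NE [P2→P gives 7>2]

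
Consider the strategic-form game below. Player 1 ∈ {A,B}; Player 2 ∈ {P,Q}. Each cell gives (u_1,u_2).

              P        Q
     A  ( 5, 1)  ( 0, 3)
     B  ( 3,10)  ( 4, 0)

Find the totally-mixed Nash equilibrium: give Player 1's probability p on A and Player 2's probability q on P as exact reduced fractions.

p=5/6, q=2/3

P1 indiff ⇒ q·5+(1-q)·0 = q·3+(1-q)·4 ⇒ q(2) = (1-q)(4) ⇒ q = 2/3
P2 indiff ⇒ p·1+(1-p)·10 = p·3+(1-p)·0 ⇒ p(-2) = (1-p)(-10) ⇒ p = 5/6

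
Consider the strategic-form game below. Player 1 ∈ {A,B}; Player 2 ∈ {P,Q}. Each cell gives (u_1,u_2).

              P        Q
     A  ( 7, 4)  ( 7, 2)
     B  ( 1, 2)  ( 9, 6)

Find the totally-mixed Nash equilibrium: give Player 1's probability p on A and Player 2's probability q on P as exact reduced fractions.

P1 indiff ⇒ q·7+(1-q)·7 = q·1+(1-q)·9 ⇒ q(6) = (1-q)(2) ⇒ q = 1/4
P2 indiff ⇒ p·4+(1-p)·2 = p·2+(1-p)·6 ⇒ p(2) = (1-p)(4) ⇒ p = 2/3

(p,q) = (2/3, 1/4)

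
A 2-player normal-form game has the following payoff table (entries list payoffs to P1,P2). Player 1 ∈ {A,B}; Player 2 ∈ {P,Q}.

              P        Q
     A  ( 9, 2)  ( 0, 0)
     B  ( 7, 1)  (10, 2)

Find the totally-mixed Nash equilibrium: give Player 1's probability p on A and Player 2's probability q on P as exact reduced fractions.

P1 indiff ⇒ q·9+(1-q)·0 = q·7+(1-q)·10 ⇒ q(2) = (1-q)(10) ⇒ q = 5/6
P2 indiff ⇒ p·2+(1-p)·1 = p·0+(1-p)·2 ⇒ p(2) = (1-p)(1) ⇒ p = 1/3

P1 mixes 1/3 on A; P2 mixes 5/6 on P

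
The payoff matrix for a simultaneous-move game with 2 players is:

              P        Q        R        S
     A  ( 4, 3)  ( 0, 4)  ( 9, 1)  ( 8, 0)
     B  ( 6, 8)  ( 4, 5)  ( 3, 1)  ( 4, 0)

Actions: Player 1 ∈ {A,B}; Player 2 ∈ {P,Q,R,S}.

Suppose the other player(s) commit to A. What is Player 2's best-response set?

P2 best: {Q}

u_2(P vs A) = 3
u_2(Q vs A) = 4
u_2(R vs A) = 1
u_2(S vs A) = 0
max payoff 4 at {Q}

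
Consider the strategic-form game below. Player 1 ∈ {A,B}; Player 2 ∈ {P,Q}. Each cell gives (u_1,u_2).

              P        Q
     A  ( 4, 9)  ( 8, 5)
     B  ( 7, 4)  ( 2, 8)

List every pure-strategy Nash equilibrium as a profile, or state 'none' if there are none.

No pure NE.

(A,P): not NE [P1→B gives 7>4]
(A,Q): not NE [P2→P gives 9>5]
(B,P): not NE [P2→Q gives 8>4]
(B,Q): not NE [P1→A gives 8>2]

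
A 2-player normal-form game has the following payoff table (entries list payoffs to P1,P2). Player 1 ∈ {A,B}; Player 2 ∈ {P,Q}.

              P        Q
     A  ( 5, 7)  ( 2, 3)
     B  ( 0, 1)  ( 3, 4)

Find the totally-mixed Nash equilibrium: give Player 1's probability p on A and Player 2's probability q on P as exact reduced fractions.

p=3/7, q=1/6

P1 indiff ⇒ q·5+(1-q)·2 = q·0+(1-q)·3 ⇒ q(5) = (1-q)(1) ⇒ q = 1/6
P2 indiff ⇒ p·7+(1-p)·1 = p·3+(1-p)·4 ⇒ p(4) = (1-p)(3) ⇒ p = 3/7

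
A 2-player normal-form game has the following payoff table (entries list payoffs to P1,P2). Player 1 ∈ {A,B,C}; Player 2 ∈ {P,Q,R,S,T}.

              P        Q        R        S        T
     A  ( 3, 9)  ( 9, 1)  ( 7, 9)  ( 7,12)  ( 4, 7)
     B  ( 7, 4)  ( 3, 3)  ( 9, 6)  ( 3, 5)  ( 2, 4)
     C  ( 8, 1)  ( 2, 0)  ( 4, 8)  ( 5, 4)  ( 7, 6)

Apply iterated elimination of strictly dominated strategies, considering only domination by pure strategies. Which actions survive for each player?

P2 drop P (S beats it: A:12>9 B:5>4 C:4>1)
P2 drop Q (R beats it: A:9>1 B:6>3 C:8>0)
P2 drop T (R beats it: A:9>7 B:6>4 C:8>6)
P1 drop C (A beats it: R:7>4 S:7>5)
P1→{A,B} P2→{R,S}

IESDS → P1:{A,B} P2:{R,S}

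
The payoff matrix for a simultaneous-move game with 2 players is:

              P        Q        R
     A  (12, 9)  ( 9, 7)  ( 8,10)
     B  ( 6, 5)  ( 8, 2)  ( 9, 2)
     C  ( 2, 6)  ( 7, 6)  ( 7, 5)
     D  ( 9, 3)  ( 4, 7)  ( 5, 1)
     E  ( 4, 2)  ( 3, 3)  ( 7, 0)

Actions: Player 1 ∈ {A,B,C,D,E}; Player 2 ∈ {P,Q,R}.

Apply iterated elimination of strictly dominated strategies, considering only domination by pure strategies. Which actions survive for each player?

Remaining: P1:{A,B} P2:{P,R}

P1 drop C (A beats it: P:12>2 Q:9>7 R:8>7)
P1 drop D (A beats it: P:12>9 Q:9>4 R:8>5)
P1 drop E (A beats it: P:12>4 Q:9>3 R:8>7)
P2 drop Q (P beats it: A:9>7 B:5>2)
P1→{A,B} P2→{P,R}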